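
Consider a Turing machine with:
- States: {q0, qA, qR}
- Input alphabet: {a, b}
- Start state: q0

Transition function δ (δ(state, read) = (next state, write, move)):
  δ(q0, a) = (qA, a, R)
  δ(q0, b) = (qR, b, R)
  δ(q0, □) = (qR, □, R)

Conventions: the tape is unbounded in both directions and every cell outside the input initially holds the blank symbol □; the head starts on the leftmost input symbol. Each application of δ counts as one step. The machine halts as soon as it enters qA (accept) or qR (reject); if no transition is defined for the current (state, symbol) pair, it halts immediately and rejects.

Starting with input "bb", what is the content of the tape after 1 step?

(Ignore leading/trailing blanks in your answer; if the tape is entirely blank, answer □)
Step 0: [q0]bb (head at position 0)
Step 1: δ(q0, b) = (qR, b, R)  ⊢  b[qR]b (head at position 1)
Tape after 1 step (ignoring surrounding blanks): bb

Final answer: Tape: bb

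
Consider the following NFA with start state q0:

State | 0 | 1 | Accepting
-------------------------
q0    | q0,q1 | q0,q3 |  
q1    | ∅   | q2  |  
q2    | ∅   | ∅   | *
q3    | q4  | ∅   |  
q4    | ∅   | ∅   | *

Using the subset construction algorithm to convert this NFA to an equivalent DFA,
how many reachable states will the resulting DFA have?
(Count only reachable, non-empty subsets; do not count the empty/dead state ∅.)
Start subset: {q0}
{q0}: on 0 → {q0, q1}, on 1 → {q0, q3}
{q0, q1}: on 0 → {q0, q1}, on 1 → {q0, q2, q3}
{q0, q3}: on 0 → {q0, q1, q4}, on 1 → {q0, q3}
{q0, q2, q3}: on 0 → {q0, q1, q4}, on 1 → {q0, q3}
{q0, q1, q4}: on 0 → {q0, q1}, on 1 → {q0, q2, q3}
Reachable non-empty subsets: {q0}, {q0, q1}, {q0, q3}, {q0, q2, q3}, {q0, q1, q4} — 5 in total.

Final answer: 5 states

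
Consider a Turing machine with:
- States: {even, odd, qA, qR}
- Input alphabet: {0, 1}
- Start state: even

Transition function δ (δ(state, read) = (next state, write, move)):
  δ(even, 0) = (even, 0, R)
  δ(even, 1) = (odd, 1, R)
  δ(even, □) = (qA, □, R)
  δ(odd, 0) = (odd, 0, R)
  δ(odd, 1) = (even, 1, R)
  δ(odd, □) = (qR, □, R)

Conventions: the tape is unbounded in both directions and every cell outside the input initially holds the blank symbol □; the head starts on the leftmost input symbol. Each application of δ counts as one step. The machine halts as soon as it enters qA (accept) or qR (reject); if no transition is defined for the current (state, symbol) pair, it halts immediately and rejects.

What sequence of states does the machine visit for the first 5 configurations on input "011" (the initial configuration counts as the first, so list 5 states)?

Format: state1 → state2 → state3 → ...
Step 0: [even]011 (head at position 0)
Step 1: δ(even, 0) = (even, 0, R)  ⊢  0[even]11 (head at position 1)
Step 2: δ(even, 1) = (odd, 1, R)  ⊢  01[odd]1 (head at position 2)
Step 3: δ(odd, 1) = (even, 1, R)  ⊢  011[even]□ (head at position 3)
Step 4: δ(even, □) = (qA, □, R)  ⊢  011□[qA]□ (head at position 4)
Reading off the states of these 5 configurations: even → even → odd → even → qA

Final answer: even → even → odd → even → qA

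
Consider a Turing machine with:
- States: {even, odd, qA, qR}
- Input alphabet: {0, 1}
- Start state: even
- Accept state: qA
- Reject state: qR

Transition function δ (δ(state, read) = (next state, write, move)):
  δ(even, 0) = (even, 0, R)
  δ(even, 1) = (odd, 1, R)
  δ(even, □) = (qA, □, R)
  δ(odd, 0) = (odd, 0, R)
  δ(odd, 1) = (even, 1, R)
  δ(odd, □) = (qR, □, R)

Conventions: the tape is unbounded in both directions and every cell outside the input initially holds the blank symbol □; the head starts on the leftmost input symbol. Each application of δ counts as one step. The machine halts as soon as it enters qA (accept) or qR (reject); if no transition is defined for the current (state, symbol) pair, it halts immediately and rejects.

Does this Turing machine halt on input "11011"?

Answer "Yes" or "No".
Step 0: [even]11011 (head at position 0)
Step 1: δ(even, 1) = (odd, 1, R)  ⊢  1[odd]1011 (head at position 1)
Step 2: δ(odd, 1) = (even, 1, R)  ⊢  11[even]011 (head at position 2)
Step 3: δ(even, 0) = (even, 0, R)  ⊢  110[even]11 (head at position 3)
Step 4: δ(even, 1) = (odd, 1, R)  ⊢  1101[odd]1 (head at position 4)
Step 5: δ(odd, 1) = (even, 1, R)  ⊢  11011[even]□ (head at position 5)
Step 6: δ(even, □) = (qA, □, R)  ⊢  11011□[qA]□ (head at position 6)
The machine is in qA, so it halts and accepts.
It halts after 6 steps.

Final answer: Yes - halts after 6 steps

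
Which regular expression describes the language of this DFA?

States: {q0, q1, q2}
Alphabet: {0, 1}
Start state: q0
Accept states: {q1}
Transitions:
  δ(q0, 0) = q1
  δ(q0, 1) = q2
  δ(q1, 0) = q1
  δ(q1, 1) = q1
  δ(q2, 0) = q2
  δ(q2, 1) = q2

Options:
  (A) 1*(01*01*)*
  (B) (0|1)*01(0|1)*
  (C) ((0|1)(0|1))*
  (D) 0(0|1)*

Testing sample strings against the DFA:
  '010' -> accepted
  '01' -> accepted
  '10000' -> rejected
  '11' -> rejected
Checking each option for a counterexample:
  (A) 1*(01*01*)*: ε is rejected by the DFA but matches the regex → eliminated
  (B) (0|1)*01(0|1)*: '0' is accepted by the DFA but does not match the regex → eliminated
  (C) ((0|1)(0|1))*: ε is rejected by the DFA but matches the regex → eliminated
  (D) 0(0|1)*: agrees with the DFA on all strings of length ≤ 4
Only (D) 0(0|1)* is consistent with the DFA.

Final answer: (D) 0(0|1)*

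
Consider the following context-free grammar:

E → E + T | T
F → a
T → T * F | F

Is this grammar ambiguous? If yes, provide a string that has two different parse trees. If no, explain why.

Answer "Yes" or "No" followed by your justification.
This is the standard stratified expression grammar: '+' is introduced only by the left-recursive rule E → E + T and '*' only by the left-recursive rule T → T * F, with F → a. For any string, the last '+' must be the one produced at the root E (everything after it is a T containing no '+'), and likewise within each T the last '*' is produced at its root. This fixes the parse tree uniquely (left-associative, '*' binding tighter than '+'), so every string has exactly one parse tree.

Final answer: No - the grammar is unambiguous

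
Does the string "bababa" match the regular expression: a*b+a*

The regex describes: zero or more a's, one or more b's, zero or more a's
No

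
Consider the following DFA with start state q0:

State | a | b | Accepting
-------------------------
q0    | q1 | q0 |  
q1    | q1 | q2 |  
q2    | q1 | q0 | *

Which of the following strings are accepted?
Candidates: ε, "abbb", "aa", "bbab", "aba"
ε: q0; q0 is not accepting → rejected
"abbb": q0 → q1 → q2 → q0 → q0; q0 is not accepting → rejected
"aa": q0 → q1 → q1; q1 is not accepting → rejected
"bbab": q0 → q0 → q0 → q1 → q2; q2 is accepting → accepted
"aba": q0 → q1 → q2 → q1; q1 is not accepting → rejected

Final answer: "bbab"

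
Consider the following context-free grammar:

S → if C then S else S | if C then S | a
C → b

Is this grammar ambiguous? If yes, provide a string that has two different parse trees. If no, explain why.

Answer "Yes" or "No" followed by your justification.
The 'dangling else' can attach to either if. Two leftmost derivations of  if b then if b then a else a:
  (1) S ⇒ if C then S else S ⇒ if b then S else S ⇒ if b then if C then S else S ⇒ if b then if b then S else S ⇒ if b then if b then a else S ⇒ if b then if b then a else a   (else belongs to the outer if)
  (2) S ⇒ if C then S ⇒ if b then S ⇒ if b then if C then S else S ⇒ if b then if b then S else S ⇒ if b then if b then a else S ⇒ if b then if b then a else a   (else belongs to the inner if)
Two distinct parse trees for the same string, so the grammar is ambiguous.

Final answer: Yes - the string 'if b then if b then a else a' has two distinct leftmost derivations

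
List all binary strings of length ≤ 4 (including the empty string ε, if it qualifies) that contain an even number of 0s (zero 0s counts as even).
Checking every binary string of length 0 to 4:
  Length 0: accepted: ε | rejected: (none)
  Length 1: accepted: 1 | rejected: 0
  Length 2: accepted: 00, 11 | rejected: 01, 10
  Length 3: accepted: 001, 010, 100, 111 | rejected: 000, 011, 101, 110
  Length 4: accepted: 0000, 0011, 0101, 0110, 1001, 1010, 1100, 1111 | rejected: 0001, 0010, 0100, 0111, 1000, 1011, 1101, 1110
Total: 16 string(s).

Final answer: ε, 1, 00, 11, 001, 010, 100, 111, 0000, 0011, 0101, 0110, 1001, 1010, 1100, 1111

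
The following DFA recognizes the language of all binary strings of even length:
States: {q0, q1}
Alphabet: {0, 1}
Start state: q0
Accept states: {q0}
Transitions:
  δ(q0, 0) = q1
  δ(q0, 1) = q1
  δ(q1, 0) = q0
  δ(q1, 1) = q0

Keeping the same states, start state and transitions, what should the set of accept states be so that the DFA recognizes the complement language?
The DFA is complete (every state has a transition on every symbol), so the complement
is recognized by the same DFA with accepting and non-accepting states swapped.
Original accept states: {q0}
Complement accept states = All states - Original accept states
= {q0, q1} - {q0}
= {q1}
Complement language: strings of ODD length

Final answer: {q1}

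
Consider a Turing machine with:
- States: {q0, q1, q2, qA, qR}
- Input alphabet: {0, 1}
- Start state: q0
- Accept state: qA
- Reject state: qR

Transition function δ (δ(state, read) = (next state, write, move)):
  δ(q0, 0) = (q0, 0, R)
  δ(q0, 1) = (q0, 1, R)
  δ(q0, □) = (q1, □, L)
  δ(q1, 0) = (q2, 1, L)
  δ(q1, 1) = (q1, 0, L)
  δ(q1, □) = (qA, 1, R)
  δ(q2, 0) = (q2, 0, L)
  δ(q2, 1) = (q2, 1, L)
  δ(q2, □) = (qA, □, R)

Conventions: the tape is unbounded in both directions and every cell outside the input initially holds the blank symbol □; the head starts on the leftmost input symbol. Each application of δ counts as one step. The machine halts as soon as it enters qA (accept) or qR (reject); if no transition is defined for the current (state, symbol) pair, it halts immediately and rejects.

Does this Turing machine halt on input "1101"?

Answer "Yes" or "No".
Step 0: [q0]1101 (head at position 0)
Step 1: δ(q0, 1) = (q0, 1, R)  ⊢  1[q0]101 (head at position 1)
Step 2: δ(q0, 1) = (q0, 1, R)  ⊢  11[q0]01 (head at position 2)
Step 3: δ(q0, 0) = (q0, 0, R)  ⊢  110[q0]1 (head at position 3)
Step 4: δ(q0, 1) = (q0, 1, R)  ⊢  1101[q0]□ (head at position 4)
Step 5: δ(q0, □) = (q1, □, L)  ⊢  110[q1]1□ (head at position 3)
Step 6: δ(q1, 1) = (q1, 0, L)  ⊢  11[q1]00□ (head at position 2)
Step 7: δ(q1, 0) = (q2, 1, L)  ⊢  1[q2]110□ (head at position 1)
Step 8: δ(q2, 1) = (q2, 1, L)  ⊢  [q2]1110□ (head at position 0)
Step 9: δ(q2, 1) = (q2, 1, L)  ⊢  [q2]□1110□ (head at position -1)
Step 10: δ(q2, □) = (qA, □, R)  ⊢  □[qA]1110□ (head at position 0)
The machine is in qA, so it halts and accepts.
It halts after 10 steps.

Final answer: Yes - halts after 10 steps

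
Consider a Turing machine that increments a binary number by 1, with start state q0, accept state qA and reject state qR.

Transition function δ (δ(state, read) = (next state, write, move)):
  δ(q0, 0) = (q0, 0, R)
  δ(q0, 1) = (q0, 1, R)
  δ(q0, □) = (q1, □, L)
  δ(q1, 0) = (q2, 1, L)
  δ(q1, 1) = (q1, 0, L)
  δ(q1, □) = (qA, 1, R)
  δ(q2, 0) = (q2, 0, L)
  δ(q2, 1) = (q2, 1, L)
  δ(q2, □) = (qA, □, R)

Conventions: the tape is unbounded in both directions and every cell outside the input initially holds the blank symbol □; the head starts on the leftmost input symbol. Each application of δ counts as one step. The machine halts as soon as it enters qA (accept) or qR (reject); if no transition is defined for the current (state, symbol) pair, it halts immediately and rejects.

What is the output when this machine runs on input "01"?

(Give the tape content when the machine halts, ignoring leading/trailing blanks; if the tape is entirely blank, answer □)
Step 0: [q0]01 (head at position 0)
Step 1: δ(q0, 0) = (q0, 0, R)  ⊢  0[q0]1 (head at position 1)
Step 2: δ(q0, 1) = (q0, 1, R)  ⊢  01[q0]□ (head at position 2)
Step 3: δ(q0, □) = (q1, □, L)  ⊢  0[q1]1□ (head at position 1)
Step 4: δ(q1, 1) = (q1, 0, L)  ⊢  [q1]00□ (head at position 0)
Step 5: δ(q1, 0) = (q2, 1, L)  ⊢  [q2]□10□ (head at position -1)
Step 6: δ(q2, □) = (qA, □, R)  ⊢  □[qA]10□ (head at position 0)
The machine is in qA, so it halts and accepts.
Tape content when halted (ignoring surrounding blanks): 10

Final answer: Output: 10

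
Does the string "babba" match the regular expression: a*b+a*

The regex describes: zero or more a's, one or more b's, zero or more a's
No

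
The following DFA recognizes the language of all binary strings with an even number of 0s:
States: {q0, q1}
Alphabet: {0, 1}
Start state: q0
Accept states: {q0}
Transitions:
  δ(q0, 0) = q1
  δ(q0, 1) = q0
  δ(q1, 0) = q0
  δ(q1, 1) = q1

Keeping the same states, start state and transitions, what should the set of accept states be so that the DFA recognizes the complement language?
The DFA is complete (every state has a transition on every symbol), so the complement
is recognized by the same DFA with accepting and non-accepting states swapped.
Original accept states: {q0}
Complement accept states = All states - Original accept states
= {q0, q1} - {q0}
= {q1}
Complement language: strings with an ODD number of 0s

Final answer: {q1}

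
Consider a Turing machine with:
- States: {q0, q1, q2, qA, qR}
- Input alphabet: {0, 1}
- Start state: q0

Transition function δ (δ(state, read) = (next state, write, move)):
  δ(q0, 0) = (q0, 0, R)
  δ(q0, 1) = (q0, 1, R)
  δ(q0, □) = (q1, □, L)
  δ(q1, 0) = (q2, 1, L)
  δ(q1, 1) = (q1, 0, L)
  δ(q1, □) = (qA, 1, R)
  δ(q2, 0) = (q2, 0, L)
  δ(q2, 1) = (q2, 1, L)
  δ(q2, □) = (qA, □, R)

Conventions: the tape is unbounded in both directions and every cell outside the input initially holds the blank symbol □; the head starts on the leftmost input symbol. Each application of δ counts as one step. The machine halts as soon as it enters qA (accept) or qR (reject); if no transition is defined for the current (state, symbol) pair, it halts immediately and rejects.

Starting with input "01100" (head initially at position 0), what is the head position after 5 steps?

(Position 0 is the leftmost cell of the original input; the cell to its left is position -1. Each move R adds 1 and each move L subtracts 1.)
Step 0: [q0]01100 (head at position 0)
Step 1: δ(q0, 0) = (q0, 0, R)  ⊢  0[q0]1100 (head at position 1)
Step 2: δ(q0, 1) = (q0, 1, R)  ⊢  01[q0]100 (head at position 2)
Step 3: δ(q0, 1) = (q0, 1, R)  ⊢  011[q0]00 (head at position 3)
Step 4: δ(q0, 0) = (q0, 0, R)  ⊢  0110[q0]0 (head at position 4)
Step 5: δ(q0, 0) = (q0, 0, R)  ⊢  01100[q0]□ (head at position 5)
Head position after 5 steps: 5

Final answer: Position 5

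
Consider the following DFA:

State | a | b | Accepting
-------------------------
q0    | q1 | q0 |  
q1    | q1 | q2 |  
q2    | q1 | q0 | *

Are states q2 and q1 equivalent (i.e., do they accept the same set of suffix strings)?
Try the suffix ε (the empty string).
From q2: q2 — accepting.
From q1: q1 — not accepting.
The two states disagree on this suffix, so they are not equivalent.

Final answer: No. Distinguishing string: ε (the empty string) - accepted from q2 but not from q1.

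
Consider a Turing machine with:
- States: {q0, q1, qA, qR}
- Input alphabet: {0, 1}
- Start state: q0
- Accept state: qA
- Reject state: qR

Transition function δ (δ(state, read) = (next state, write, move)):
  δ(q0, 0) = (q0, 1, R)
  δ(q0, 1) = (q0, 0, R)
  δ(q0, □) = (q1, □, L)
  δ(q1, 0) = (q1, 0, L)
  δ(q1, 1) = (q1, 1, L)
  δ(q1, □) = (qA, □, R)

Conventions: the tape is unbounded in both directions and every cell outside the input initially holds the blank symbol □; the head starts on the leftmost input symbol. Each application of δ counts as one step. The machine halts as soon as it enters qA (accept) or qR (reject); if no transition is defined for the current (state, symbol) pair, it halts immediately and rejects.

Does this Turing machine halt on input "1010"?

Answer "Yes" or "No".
Step 0: [q0]1010 (head at position 0)
Step 1: δ(q0, 1) = (q0, 0, R)  ⊢  0[q0]010 (head at position 1)
Step 2: δ(q0, 0) = (q0, 1, R)  ⊢  01[q0]10 (head at position 2)
Step 3: δ(q0, 1) = (q0, 0, R)  ⊢  010[q0]0 (head at position 3)
Step 4: δ(q0, 0) = (q0, 1, R)  ⊢  0101[q0]□ (head at position 4)
Step 5: δ(q0, □) = (q1, □, L)  ⊢  010[q1]1□ (head at position 3)
Step 6: δ(q1, 1) = (q1, 1, L)  ⊢  01[q1]01□ (head at position 2)
Step 7: δ(q1, 0) = (q1, 0, L)  ⊢  0[q1]101□ (head at position 1)
Step 8: δ(q1, 1) = (q1, 1, L)  ⊢  [q1]0101□ (head at position 0)
Step 9: δ(q1, 0) = (q1, 0, L)  ⊢  [q1]□0101□ (head at position -1)
Step 10: δ(q1, □) = (qA, □, R)  ⊢  □[qA]0101□ (head at position 0)
The machine is in qA, so it halts and accepts.
It halts after 10 steps.

Final answer: Yes - halts after 10 steps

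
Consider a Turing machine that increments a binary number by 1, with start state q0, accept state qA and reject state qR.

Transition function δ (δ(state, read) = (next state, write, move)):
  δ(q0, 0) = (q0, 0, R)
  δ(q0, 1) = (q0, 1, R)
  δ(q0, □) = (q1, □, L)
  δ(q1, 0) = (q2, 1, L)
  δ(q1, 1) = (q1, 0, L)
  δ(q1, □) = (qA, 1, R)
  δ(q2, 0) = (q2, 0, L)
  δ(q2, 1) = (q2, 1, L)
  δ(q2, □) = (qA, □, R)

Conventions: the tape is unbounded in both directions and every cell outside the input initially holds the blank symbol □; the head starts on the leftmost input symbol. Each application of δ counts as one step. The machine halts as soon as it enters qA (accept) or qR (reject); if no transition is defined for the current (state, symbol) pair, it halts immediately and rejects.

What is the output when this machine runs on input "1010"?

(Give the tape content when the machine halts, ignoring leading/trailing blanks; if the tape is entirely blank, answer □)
Step 0: [q0]1010 (head at position 0)
Step 1: δ(q0, 1) = (q0, 1, R)  ⊢  1[q0]010 (head at position 1)
Step 2: δ(q0, 0) = (q0, 0, R)  ⊢  10[q0]10 (head at position 2)
Step 3: δ(q0, 1) = (q0, 1, R)  ⊢  101[q0]0 (head at position 3)
Step 4: δ(q0, 0) = (q0, 0, R)  ⊢  1010[q0]□ (head at position 4)
Step 5: δ(q0, □) = (q1, □, L)  ⊢  101[q1]0□ (head at position 3)
Step 6: δ(q1, 0) = (q2, 1, L)  ⊢  10[q2]11□ (head at position 2)
Step 7: δ(q2, 1) = (q2, 1, L)  ⊢  1[q2]011□ (head at position 1)
Step 8: δ(q2, 0) = (q2, 0, L)  ⊢  [q2]1011□ (head at position 0)
Step 9: δ(q2, 1) = (q2, 1, L)  ⊢  [q2]□1011□ (head at position -1)
Step 10: δ(q2, □) = (qA, □, R)  ⊢  □[qA]1011□ (head at position 0)
The machine is in qA, so it halts and accepts.
Tape content when halted (ignoring surrounding blanks): 1011

Final answer: Output: 1011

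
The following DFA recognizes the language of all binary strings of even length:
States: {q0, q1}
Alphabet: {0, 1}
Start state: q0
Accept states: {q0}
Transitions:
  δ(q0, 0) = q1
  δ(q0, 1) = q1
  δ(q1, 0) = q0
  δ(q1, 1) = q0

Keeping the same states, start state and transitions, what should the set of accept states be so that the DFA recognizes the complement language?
The DFA is complete (every state has a transition on every symbol), so the complement
is recognized by the same DFA with accepting and non-accepting states swapped.
Original accept states: {q0}
Complement accept states = All states - Original accept states
= {q0, q1} - {q0}
= {q1}
Complement language: strings of ODD length

Final answer: {q1}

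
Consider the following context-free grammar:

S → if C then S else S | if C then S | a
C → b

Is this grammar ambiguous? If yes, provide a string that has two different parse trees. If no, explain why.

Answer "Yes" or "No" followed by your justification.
The 'dangling else' can attach to either if. Two leftmost derivations of  if b then if b then a else a:
  (1) S ⇒ if C then S else S ⇒ if b then S else S ⇒ if b then if C then S else S ⇒ if b then if b then S else S ⇒ if b then if b then a else S ⇒ if b then if b then a else a   (else belongs to the outer if)
  (2) S ⇒ if C then S ⇒ if b then S ⇒ if b then if C then S else S ⇒ if b then if b then S else S ⇒ if b then if b then a else S ⇒ if b then if b then a else a   (else belongs to the inner if)
Two distinct parse trees for the same string, so the grammar is ambiguous.

Final answer: Yes - the string 'if b then if b then a else a' has two distinct leftmost derivations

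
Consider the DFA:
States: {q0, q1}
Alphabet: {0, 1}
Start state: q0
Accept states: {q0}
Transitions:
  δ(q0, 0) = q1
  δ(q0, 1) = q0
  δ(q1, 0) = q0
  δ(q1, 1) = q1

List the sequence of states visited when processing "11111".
Starting at q0
Read '1': q0 -> q0
Read '1': q0 -> q0
Read '1': q0 -> q0
Read '1': q0 -> q0
Read '1': q0 -> q0

Final answer: q0 -> q0 -> q0 -> q0 -> q0 -> q0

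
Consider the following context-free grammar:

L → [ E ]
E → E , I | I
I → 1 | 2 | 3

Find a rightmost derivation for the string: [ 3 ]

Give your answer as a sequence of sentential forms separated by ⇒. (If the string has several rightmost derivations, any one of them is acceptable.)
Start with L.
Step 1: the rightmost non-terminal is L; apply L → [ E ]:  [ E ]
Step 2: the rightmost non-terminal is E; apply E → I:  [ I ]
Step 3: the rightmost non-terminal is I; apply I → 3:  [ 3 ]

Final answer: L ⇒ [ E ] ⇒ [ I ] ⇒ [ 3 ]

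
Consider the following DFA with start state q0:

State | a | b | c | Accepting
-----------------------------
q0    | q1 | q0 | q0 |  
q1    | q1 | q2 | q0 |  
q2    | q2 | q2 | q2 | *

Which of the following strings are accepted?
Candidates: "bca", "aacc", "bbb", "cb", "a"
"bca": q0 → q0 → q0 → q1; q1 is not accepting → rejected
"aacc": q0 → q1 → q1 → q0 → q0; q0 is not accepting → rejected
"bbb": q0 → q0 → q0 → q0; q0 is not accepting → rejected
"cb": q0 → q0 → q0; q0 is not accepting → rejected
"a": q0 → q1; q1 is not accepting → rejected

Final answer: None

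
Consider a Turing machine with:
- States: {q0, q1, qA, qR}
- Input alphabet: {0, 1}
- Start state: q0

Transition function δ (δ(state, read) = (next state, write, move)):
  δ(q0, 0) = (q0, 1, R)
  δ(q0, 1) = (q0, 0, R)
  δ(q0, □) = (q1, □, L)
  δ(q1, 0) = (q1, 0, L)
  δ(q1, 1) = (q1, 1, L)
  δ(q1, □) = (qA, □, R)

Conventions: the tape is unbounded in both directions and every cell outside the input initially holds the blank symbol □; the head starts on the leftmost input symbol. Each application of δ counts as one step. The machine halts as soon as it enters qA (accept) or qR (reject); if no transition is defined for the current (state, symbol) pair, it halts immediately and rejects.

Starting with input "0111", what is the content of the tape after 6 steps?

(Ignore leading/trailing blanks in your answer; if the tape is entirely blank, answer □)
Step 0: [q0]0111 (head at position 0)
Step 1: δ(q0, 0) = (q0, 1, R)  ⊢  1[q0]111 (head at position 1)
Step 2: δ(q0, 1) = (q0, 0, R)  ⊢  10[q0]11 (head at position 2)
Step 3: δ(q0, 1) = (q0, 0, R)  ⊢  100[q0]1 (head at position 3)
Step 4: δ(q0, 1) = (q0, 0, R)  ⊢  1000[q0]□ (head at position 4)
Step 5: δ(q0, □) = (q1, □, L)  ⊢  100[q1]0□ (head at position 3)
Step 6: δ(q1, 0) = (q1, 0, L)  ⊢  10[q1]00□ (head at position 2)
Tape after 6 steps (ignoring surrounding blanks): 1000

Final answer: Tape: 1000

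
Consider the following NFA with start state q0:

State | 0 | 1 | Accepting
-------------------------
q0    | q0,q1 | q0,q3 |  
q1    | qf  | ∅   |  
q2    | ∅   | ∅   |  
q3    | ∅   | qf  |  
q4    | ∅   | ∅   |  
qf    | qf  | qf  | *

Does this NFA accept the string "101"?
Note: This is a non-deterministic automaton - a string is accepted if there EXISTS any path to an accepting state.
Track the set of states the NFA could be in: start {q0}
Read '1': {q0} → {q0, q3}
Read '0': {q0, q3} → {q0, q1}
Read '1': {q0, q1} → {q0, q3}
Final set {q0, q3} contains no accepting state → rejected.

Final answer: No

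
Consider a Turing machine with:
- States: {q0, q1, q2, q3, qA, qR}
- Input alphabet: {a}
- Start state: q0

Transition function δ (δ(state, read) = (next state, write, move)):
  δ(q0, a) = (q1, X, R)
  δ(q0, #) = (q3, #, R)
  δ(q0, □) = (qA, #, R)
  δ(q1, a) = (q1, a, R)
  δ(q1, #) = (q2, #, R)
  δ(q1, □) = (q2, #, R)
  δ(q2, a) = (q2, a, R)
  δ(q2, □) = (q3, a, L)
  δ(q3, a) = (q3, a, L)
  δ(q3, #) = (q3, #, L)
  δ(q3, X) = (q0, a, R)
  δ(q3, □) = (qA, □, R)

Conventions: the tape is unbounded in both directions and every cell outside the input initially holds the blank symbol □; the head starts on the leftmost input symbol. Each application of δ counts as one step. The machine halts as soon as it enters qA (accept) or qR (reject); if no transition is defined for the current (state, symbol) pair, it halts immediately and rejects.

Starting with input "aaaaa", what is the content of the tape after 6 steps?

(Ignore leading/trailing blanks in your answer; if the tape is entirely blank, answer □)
Step 0: [q0]aaaaa (head at position 0)
Step 1: δ(q0, a) = (q1, X, R)  ⊢  X[q1]aaaa (head at position 1)
Step 2: δ(q1, a) = (q1, a, R)  ⊢  Xa[q1]aaa (head at position 2)
Step 3: δ(q1, a) = (q1, a, R)  ⊢  Xaa[q1]aa (head at position 3)
Step 4: δ(q1, a) = (q1, a, R)  ⊢  Xaaa[q1]a (head at position 4)
Step 5: δ(q1, a) = (q1, a, R)  ⊢  Xaaaa[q1]□ (head at position 5)
Step 6: δ(q1, □) = (q2, #, R)  ⊢  Xaaaa#[q2]□ (head at position 6)
Tape after 6 steps (ignoring surrounding blanks): Xaaaa#

Final answer: Tape: Xaaaa#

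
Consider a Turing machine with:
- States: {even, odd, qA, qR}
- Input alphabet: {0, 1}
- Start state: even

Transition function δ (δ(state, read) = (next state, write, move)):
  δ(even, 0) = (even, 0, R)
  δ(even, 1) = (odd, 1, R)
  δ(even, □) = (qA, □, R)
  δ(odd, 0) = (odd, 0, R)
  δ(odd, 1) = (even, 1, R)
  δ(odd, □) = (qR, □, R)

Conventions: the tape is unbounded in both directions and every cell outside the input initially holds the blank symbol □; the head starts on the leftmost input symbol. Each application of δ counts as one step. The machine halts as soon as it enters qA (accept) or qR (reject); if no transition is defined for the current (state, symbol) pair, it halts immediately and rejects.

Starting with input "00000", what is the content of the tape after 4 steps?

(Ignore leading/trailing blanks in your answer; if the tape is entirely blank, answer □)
Step 0: [even]00000 (head at position 0)
Step 1: δ(even, 0) = (even, 0, R)  ⊢  0[even]0000 (head at position 1)
Step 2: δ(even, 0) = (even, 0, R)  ⊢  00[even]000 (head at position 2)
Step 3: δ(even, 0) = (even, 0, R)  ⊢  000[even]00 (head at position 3)
Step 4: δ(even, 0) = (even, 0, R)  ⊢  0000[even]0 (head at position 4)
Tape after 4 steps (ignoring surrounding blanks): 00000

Final answer: Tape: 00000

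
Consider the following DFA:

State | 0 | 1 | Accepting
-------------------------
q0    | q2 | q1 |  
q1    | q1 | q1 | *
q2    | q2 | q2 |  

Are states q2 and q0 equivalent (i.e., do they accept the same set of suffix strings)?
Try the suffix "1".
From q2: q2 → q2 — not accepting.
From q0: q0 → q1 — accepting.
The two states disagree on this suffix, so they are not equivalent.

Final answer: No. Distinguishing string: "1" - accepted from q0 but not from q2.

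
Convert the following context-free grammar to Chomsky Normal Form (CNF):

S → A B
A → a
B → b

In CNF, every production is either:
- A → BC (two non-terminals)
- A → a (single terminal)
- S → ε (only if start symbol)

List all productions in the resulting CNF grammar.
The grammar has no ε-productions or unit productions to eliminate.
S → A B is already in CNF (two non-terminals) – keep it.
A → a is already in CNF (single terminal) – keep it.
B → b is already in CNF (single terminal) – keep it.
Resulting CNF grammar (3 productions): A → a; B → b; S → A B

Final answer: A → a; B → b; S → A B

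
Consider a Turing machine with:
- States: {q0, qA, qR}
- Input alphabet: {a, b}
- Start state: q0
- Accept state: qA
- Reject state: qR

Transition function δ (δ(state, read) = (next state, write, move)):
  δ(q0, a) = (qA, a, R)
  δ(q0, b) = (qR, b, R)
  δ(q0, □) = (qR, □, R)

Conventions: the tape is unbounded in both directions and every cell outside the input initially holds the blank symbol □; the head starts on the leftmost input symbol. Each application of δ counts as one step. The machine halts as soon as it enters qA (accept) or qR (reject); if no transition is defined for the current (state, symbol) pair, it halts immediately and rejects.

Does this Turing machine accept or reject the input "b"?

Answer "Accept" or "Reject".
Step 0: [q0]b (head at position 0)
Step 1: δ(q0, b) = (qR, b, R)  ⊢  b[qR]□ (head at position 1)
The machine is in qR, so it halts and rejects.

Final answer: Reject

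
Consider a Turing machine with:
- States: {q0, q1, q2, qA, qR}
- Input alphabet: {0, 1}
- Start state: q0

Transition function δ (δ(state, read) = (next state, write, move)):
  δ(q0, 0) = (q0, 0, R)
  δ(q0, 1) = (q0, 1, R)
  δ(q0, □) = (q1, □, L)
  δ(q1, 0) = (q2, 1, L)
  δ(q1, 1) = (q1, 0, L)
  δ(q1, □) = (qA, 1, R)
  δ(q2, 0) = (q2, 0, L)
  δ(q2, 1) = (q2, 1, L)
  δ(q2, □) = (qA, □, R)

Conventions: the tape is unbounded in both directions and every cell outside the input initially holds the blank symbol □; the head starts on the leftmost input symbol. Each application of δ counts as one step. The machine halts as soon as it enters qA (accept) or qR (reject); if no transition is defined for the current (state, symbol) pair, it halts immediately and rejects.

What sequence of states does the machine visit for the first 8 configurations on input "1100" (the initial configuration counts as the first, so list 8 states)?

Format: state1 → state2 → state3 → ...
Step 0: [q0]1100 (head at position 0)
Step 1: δ(q0, 1) = (q0, 1, R)  ⊢  1[q0]100 (head at position 1)
Step 2: δ(q0, 1) = (q0, 1, R)  ⊢  11[q0]00 (head at position 2)
Step 3: δ(q0, 0) = (q0, 0, R)  ⊢  110[q0]0 (head at position 3)
Step 4: δ(q0, 0) = (q0, 0, R)  ⊢  1100[q0]□ (head at position 4)
Step 5: δ(q0, □) = (q1, □, L)  ⊢  110[q1]0□ (head at position 3)
Step 6: δ(q1, 0) = (q2, 1, L)  ⊢  11[q2]01□ (head at position 2)
Step 7: δ(q2, 0) = (q2, 0, L)  ⊢  1[q2]101□ (head at position 1)
Reading off the states of these 8 configurations: q0 → q0 → q0 → q0 → q0 → q1 → q2 → q2

Final answer: q0 → q0 → q0 → q0 → q0 → q1 → q2 → q2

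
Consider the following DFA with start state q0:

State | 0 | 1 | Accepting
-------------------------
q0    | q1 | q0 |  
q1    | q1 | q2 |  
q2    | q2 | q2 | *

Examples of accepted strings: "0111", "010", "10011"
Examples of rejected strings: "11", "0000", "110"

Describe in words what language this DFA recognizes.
binary strings containing '01' as a substring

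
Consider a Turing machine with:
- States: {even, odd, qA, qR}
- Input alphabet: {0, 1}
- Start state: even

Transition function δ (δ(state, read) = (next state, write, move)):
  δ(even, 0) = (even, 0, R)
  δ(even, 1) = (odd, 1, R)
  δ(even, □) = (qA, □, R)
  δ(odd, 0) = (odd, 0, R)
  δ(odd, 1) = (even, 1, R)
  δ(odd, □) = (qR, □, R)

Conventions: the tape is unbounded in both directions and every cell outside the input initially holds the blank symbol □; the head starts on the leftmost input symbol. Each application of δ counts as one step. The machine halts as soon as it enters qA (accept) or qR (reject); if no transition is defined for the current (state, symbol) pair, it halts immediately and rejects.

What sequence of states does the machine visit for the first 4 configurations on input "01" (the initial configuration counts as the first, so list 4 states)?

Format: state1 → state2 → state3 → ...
Step 0: [even]01 (head at position 0)
Step 1: δ(even, 0) = (even, 0, R)  ⊢  0[even]1 (head at position 1)
Step 2: δ(even, 1) = (odd, 1, R)  ⊢  01[odd]□ (head at position 2)
Step 3: δ(odd, □) = (qR, □, R)  ⊢  01□[qR]□ (head at position 3)
Reading off the states of these 4 configurations: even → even → odd → qR

Final answer: even → even → odd → qR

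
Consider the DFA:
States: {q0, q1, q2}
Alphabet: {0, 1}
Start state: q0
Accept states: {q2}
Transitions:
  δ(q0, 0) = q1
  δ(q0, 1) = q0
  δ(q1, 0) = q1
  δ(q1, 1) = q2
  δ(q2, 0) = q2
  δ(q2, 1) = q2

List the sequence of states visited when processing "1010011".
Starting at q0
Read '1': q0 -> q0
Read '0': q0 -> q1
Read '1': q1 -> q2
Read '0': q2 -> q2
Read '0': q2 -> q2
Read '1': q2 -> q2
Read '1': q2 -> q2

Final answer: q0 -> q0 -> q1 -> q2 -> q2 -> q2 -> q2 -> q2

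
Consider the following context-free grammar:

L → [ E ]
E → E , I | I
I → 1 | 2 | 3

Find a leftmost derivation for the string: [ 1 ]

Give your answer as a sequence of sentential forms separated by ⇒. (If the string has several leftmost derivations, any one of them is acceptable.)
Start with L.
Step 1: the leftmost non-terminal is L; apply L → [ E ]:  [ E ]
Step 2: the leftmost non-terminal is E; apply E → I:  [ I ]
Step 3: the leftmost non-terminal is I; apply I → 1:  [ 1 ]

Final answer: L ⇒ [ E ] ⇒ [ I ] ⇒ [ 1 ]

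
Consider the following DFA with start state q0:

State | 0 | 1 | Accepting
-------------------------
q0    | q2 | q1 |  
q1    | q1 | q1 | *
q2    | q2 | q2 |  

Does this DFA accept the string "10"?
Start in q0.
Read '1': q0 → q1
Read '0': q1 → q1
Final state q1 is accepting, so the string is accepted.

Final answer: Yes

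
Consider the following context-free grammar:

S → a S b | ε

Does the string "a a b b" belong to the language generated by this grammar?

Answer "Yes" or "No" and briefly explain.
A derivation exists: S ⇒ a S b ⇒ a a S b b ⇒ a a b b (using S → a S b twice, then S → ε).

Final answer: Yes - a valid derivation exists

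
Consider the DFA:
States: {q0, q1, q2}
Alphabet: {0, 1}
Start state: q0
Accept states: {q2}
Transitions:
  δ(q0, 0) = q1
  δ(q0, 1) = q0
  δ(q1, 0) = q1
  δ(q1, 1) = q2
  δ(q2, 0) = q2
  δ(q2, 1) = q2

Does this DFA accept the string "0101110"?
Processing string "0101110":
  q0 --0--> q1
  q1 --1--> q2
  q2 --0--> q2
  q2 --1--> q2
  q2 --1--> q2
  q2 --1--> q2
  q2 --0--> q2
Final state: q2
Accept states: {q2}
q2 is an accept state, so the string is accepted.

Final answer: Yes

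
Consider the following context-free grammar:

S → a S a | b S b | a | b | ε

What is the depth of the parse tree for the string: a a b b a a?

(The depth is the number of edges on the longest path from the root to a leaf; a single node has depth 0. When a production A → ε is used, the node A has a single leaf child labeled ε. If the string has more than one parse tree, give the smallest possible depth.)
The string has even length 6, so its (unique) parse tree peels off matching outer symbols: S → a S a, S → a S a, S → b S b, and finally S → ε for the empty middle.
The S nodes are at depths 0..3; the ε leaf under the innermost S is at depth 4 (terminal leaves are at depths 1..3).
Depth = 4.

Final answer: 4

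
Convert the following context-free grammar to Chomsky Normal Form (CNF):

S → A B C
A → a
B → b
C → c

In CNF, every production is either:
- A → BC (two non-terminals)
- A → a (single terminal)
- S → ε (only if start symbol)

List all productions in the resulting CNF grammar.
The grammar has no ε-productions or unit productions to eliminate.
A → a is already in CNF (single terminal) – keep it.
B → b is already in CNF (single terminal) – keep it.
C → c is already in CNF (single terminal) – keep it.
S → A B C has 3 symbols on the right: break it into binary productions S → A X0, X0 → B C.
Resulting CNF grammar (5 productions): A → a; B → b; C → c; S → A X0; X0 → B C

Final answer: A → a; B → b; C → c; S → A X0; X0 → B C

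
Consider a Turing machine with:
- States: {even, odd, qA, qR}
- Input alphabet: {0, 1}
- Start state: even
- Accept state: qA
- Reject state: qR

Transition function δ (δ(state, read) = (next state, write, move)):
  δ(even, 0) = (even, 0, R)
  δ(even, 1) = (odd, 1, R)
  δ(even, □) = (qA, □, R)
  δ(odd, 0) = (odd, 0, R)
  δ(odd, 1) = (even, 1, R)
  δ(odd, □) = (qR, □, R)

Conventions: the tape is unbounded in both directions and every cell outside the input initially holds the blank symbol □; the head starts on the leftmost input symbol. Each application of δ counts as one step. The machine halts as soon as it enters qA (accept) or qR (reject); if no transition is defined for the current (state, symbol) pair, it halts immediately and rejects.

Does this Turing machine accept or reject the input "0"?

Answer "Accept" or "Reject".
Step 0: [even]0 (head at position 0)
Step 1: δ(even, 0) = (even, 0, R)  ⊢  0[even]□ (head at position 1)
Step 2: δ(even, □) = (qA, □, R)  ⊢  0□[qA]□ (head at position 2)
The machine is in qA, so it halts and accepts.

Final answer: Accept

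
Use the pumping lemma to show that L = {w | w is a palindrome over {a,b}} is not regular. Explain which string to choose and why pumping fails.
Language: L = {w | w is a palindrome over {a,b}} (strings that read the same forwards and backwards)
Step 1: Assume for contradiction that L is regular, with pumping length p.
Step 2: Choose s = a^p b a^p. Then s ∈ L (it reads the same forwards and backwards) and |s| ≥ p.
Step 3: Consider any decomposition s = xyz with |xy| ≤ p and |y| > 0. Since |xy| ≤ p and the first p symbols of s are all a's, y = a^k for some k with 1 ≤ k ≤ p.
Step 4: Pumping up (i = 2): xy²z = a^(p+k) b a^p. Its reverse is a^p b a^(p+k) ≠ a^(p+k) b a^p (the single b is no longer in the middle), so xy²z is not a palindrome and xy²z ∉ L.
This contradicts the pumping lemma, so L is not regular.

Final answer: Choose s = a^p b a^p. Since |xy| ≤ p, y = a^k with k ≥ 1. Then xy²z = a^(p+k) b a^p is not a palindrome, so ∉ L.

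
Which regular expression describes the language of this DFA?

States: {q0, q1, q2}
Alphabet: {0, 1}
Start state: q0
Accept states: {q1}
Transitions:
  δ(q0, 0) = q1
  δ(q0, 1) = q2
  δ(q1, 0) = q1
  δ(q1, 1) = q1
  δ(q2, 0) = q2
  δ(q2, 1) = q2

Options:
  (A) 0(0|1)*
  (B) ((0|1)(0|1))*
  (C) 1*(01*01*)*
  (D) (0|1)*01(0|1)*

Testing sample strings against the DFA:
  '1000' -> rejected
  '01' -> accepted
  '100' -> rejected
  '10' -> rejected
Checking each option for a counterexample:
  (A) 0(0|1)*: agrees with the DFA on all strings of length ≤ 4
  (B) ((0|1)(0|1))*: ε is rejected by the DFA but matches the regex → eliminated
  (C) 1*(01*01*)*: ε is rejected by the DFA but matches the regex → eliminated
  (D) (0|1)*01(0|1)*: '0' is accepted by the DFA but does not match the regex → eliminated
Only (A) 0(0|1)* is consistent with the DFA.

Final answer: (A) 0(0|1)*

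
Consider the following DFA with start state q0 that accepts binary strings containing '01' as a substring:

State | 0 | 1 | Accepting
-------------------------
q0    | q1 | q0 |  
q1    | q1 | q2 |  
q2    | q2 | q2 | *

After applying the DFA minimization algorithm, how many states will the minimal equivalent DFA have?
All 3 states are reachable from q0, so none can be removed as unreachable.
Table-filling: first mark every (accepting, non-accepting) pair as distinguishable (accepting: {q2}; non-accepting: {q0, q1}).
Round 1: (q0, q1) on '1' go to q0 and q2, already distinguishable → mark.
Every pair of states is distinguishable, so the DFA is already minimal.
Equivalence classes: {q0}, {q1}, {q2} → 3 states.

Final answer: 3 states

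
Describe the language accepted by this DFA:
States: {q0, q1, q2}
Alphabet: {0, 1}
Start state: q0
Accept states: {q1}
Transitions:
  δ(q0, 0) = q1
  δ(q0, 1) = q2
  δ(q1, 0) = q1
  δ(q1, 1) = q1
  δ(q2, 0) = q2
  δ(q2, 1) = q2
Analyzing the DFA structure:
Start state: q0
Accept states: {q1}
Interpreting what each state remembers (checking against the transitions):
  q0: nothing has been read yet
  q1: the first symbol was 0
  q2: the first symbol was 1 (trap state)
  δ(q0, 0): in q0 (nothing has been read yet), after reading 0 we have: the first symbol was 0 → q1
  δ(q0, 1): in q0 (nothing has been read yet), after reading 1 we have: the first symbol was 1 (trap state) → q2
  δ(q1, 0): in q1 (the first symbol was 0), after reading 0 we have: the first symbol was 0 → q1
  δ(q1, 1): in q1 (the first symbol was 0), after reading 1 we have: the first symbol was 0 → q1
  δ(q2, 0): in q2 (the first symbol was 1 (trap state)), after reading 0 we have: the first symbol was 1 (trap state) → q2
  δ(q2, 1): in q2 (the first symbol was 1 (trap state)), after reading 1 we have: the first symbol was 1 (trap state) → q2
A string is accepted iff it ends in {q1}, i.e. the first symbol was 0.
Language: All binary strings starting with 0

Final answer: All binary strings starting with 0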